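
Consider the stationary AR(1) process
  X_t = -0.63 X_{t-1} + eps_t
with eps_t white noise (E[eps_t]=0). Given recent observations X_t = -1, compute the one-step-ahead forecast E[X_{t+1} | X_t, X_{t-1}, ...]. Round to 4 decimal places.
E[X_{t+1} \mid \mathcal F_t] = 0.6300

For an AR(p) model X_t = c + sum_i phi_i X_{t-i} + eps_t, the
one-step-ahead conditional mean is
  E[X_{t+1} | X_t, ...] = c + sum_i phi_i X_{t+1-i}.
Substitute known values:
  E[X_{t+1} | ...] = (-0.63) * (-1)
                   = 0.6300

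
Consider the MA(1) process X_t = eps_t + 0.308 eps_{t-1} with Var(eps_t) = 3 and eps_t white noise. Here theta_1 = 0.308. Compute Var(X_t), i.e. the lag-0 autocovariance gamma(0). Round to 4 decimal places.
\gamma(0) = 3.2846

For an MA(q) process X_t = eps_t + sum_i theta_i eps_{t-i} with
Var(eps_t) = sigma^2, the variance is
  gamma(0) = sigma^2 * (1 + sum_i theta_i^2).
  sum_i theta_i^2 = (0.308)^2 = 0.094864.
  gamma(0) = 3 * (1 + 0.094864) = 3 * 1.094864 = 3.284592, which rounds to 3.2846.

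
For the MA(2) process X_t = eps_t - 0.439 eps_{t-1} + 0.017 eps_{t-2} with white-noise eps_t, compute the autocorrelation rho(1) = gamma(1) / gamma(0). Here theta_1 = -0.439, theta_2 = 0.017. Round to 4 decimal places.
\rho(1) = -0.3742

For an MA(q) process with theta_0 = 1, the autocovariance is
  gamma(k) = sigma^2 * sum_{i=0..q-k} theta_i * theta_{i+k},
and rho(k) = gamma(k) / gamma(0). Sigma^2 cancels.
  numerator   = (1)*(-0.439) + (-0.439)*(0.017) = -0.446463.
  denominator = (1)^2 + (-0.439)^2 + (0.017)^2 = 1.19301.
  rho(1) = -0.446463 / 1.19301 = -0.3742.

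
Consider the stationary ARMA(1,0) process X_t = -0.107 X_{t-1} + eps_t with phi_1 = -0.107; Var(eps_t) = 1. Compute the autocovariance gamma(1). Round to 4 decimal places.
\gamma(1) = -0.1082

Multiply the model equation by X_{t-k} and take expectations. With theta_0 = psi_0 = 1 and psi_j the MA(infinity) weights, this gives
  gamma(k) - sum_i phi_i gamma(k-i) = c_k,
  c_k = sigma^2 * sum_{j=k..q} theta_j psi_{j-k}   (c_k = 0 for k > q),
using gamma(-m) = gamma(m).
Pure AR (q = 0): c_0 = sigma^2 = 1, c_k = 0 for k >= 1.
Equations for k = 0 and k = 1 (AR order 1):
  gamma(0) = phi_1 gamma(1) + c_0
  gamma(1) = phi_1 gamma(0) + c_1
Substituting the second into the first: gamma(0) (1 - phi_1^2) = c_0 + phi_1 c_1, so
  gamma(0) = c_0 / (1 - phi_1^2) = 1 / (1 - (-0.107)^2) = 1 / 0.988551 = 1.011582.
  gamma(1) = phi_1 gamma(0) = (-0.107)(1.011582) = -0.108239.
Therefore gamma(1) = -0.1082 (to 4 decimal places).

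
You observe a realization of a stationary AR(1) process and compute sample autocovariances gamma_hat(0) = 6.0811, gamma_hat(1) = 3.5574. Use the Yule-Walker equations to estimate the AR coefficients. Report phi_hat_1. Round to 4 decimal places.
\hat\phi_{1} = 0.5850

The Yule-Walker equations for an AR(p) process read, in matrix form,
  Gamma_p phi = r_p,   with   (Gamma_p)_{ij} = gamma(|i - j|),
                       (r_p)_i = gamma(i),   i,j = 1..p.
Substitute the sample gammas (Toeplitz matrix and right-hand side of size 1):
  Gamma_p = [[6.0811]]
  r_p     = [3.5574]
With p = 1 this is the single equation gamma(0) phi_1 = gamma(1):
  phi_hat_1 = gamma(1) / gamma(0) = 3.5574 / 6.0811 = 0.5850.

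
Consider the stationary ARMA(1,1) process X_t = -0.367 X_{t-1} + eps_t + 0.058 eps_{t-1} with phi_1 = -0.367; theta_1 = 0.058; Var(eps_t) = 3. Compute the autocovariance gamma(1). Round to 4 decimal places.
\gamma(1) = -1.0485

Multiply the model equation by X_{t-k} and take expectations. With theta_0 = psi_0 = 1 and psi_j the MA(infinity) weights, this gives
  gamma(k) - sum_i phi_i gamma(k-i) = c_k,
  c_k = sigma^2 * sum_{j=k..q} theta_j psi_{j-k}   (c_k = 0 for k > q),
using gamma(-m) = gamma(m).
psi-weights needed (psi_j = theta_j + sum_i phi_i psi_{j-i}):
  psi_1 = theta_1 + phi_1 = 0.058 + (-0.367) = -0.309
Right-hand sides:
  c_0 = sigma^2 (1 + theta_1 psi_1) = 3 * (1 + (0.058)(-0.309)) = 3 * 0.982078 = 2.946234
  c_1 = sigma^2 theta_1 = 3 * (0.058) = 0.174
  c_2 = 0
Equations for k = 0 and k = 1 (AR order 1):
  gamma(0) = phi_1 gamma(1) + c_0
  gamma(1) = phi_1 gamma(0) + c_1
Substituting the second into the first: gamma(0) (1 - phi_1^2) = c_0 + phi_1 c_1, so
  gamma(0) = (c_0 + phi_1 c_1) / (1 - phi_1^2) = (2.946234 + (-0.367)(0.174)) / (1 - (-0.367)^2) = 2.882376 / 0.865311 = 3.331029.
  gamma(1) = phi_1 gamma(0) + c_1 = (-0.367)(3.331029) + (0.174) = -1.048488.
Therefore gamma(1) = -1.0485 (to 4 decimal places).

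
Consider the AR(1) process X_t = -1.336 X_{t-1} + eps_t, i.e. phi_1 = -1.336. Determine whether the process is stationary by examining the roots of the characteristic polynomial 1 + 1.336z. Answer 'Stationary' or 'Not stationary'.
\text{Not stationary}

The AR(p) characteristic polynomial is P(z) = 1 + 1.336z.
Stationarity requires all roots to lie outside the unit circle, i.e. |z| > 1 for every root.
This is linear in z: 1 + (1.336) z = 0  =>  z = -1/(1.336) = -0.748503,  |z| = 0.748503.
Moduli of all roots: 0.7485.
All moduli strictly greater than 1? No.
Verdict: Not stationary.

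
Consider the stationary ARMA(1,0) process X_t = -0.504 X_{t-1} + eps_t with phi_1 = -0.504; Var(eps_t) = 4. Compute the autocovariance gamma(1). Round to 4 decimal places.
\gamma(1) = -2.7025

Multiply the model equation by X_{t-k} and take expectations. With theta_0 = psi_0 = 1 and psi_j the MA(infinity) weights, this gives
  gamma(k) - sum_i phi_i gamma(k-i) = c_k,
  c_k = sigma^2 * sum_{j=k..q} theta_j psi_{j-k}   (c_k = 0 for k > q),
using gamma(-m) = gamma(m).
Pure AR (q = 0): c_0 = sigma^2 = 4, c_k = 0 for k >= 1.
Equations for k = 0 and k = 1 (AR order 1):
  gamma(0) = phi_1 gamma(1) + c_0
  gamma(1) = phi_1 gamma(0) + c_1
Substituting the second into the first: gamma(0) (1 - phi_1^2) = c_0 + phi_1 c_1, so
  gamma(0) = c_0 / (1 - phi_1^2) = 4 / (1 - (-0.504)^2) = 4 / 0.745984 = 5.362045.
  gamma(1) = phi_1 gamma(0) = (-0.504)(5.362045) = -2.702471.
Therefore gamma(1) = -2.7025 (to 4 decimal places).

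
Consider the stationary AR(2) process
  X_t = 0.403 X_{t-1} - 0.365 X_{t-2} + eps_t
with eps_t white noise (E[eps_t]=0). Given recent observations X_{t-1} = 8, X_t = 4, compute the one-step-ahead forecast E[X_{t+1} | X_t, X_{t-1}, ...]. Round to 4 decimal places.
E[X_{t+1} \mid \mathcal F_t] = -1.3080

For an AR(p) model X_t = c + sum_i phi_i X_{t-i} + eps_t, the
one-step-ahead conditional mean is
  E[X_{t+1} | X_t, ...] = c + sum_i phi_i X_{t+1-i}.
Substitute known values:
  E[X_{t+1} | ...] = (0.403) * (4) + (-0.365) * (8)
                   = -1.3080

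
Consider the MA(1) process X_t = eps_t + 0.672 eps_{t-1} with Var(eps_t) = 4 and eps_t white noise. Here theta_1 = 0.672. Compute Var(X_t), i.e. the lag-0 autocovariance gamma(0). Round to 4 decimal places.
\gamma(0) = 5.8063

For an MA(q) process X_t = eps_t + sum_i theta_i eps_{t-i} with
Var(eps_t) = sigma^2, the variance is
  gamma(0) = sigma^2 * (1 + sum_i theta_i^2).
  sum_i theta_i^2 = (0.672)^2 = 0.451584.
  gamma(0) = 4 * (1 + 0.451584) = 4 * 1.451584 = 5.806336, which rounds to 5.8063.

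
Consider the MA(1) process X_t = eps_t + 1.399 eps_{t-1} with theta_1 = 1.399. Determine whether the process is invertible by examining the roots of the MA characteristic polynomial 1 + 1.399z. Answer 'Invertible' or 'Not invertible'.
\text{Not invertible}

The MA(q) characteristic polynomial is P(z) = 1 + 1.399z.
Invertibility requires all roots to lie outside the unit circle, i.e. |z| > 1 for every root.
This is linear in z: 1 + (1.399) z = 0  =>  z = -1/(1.399) = -0.714796,  |z| = 0.714796.
Moduli of all roots: 0.7148.
All moduli strictly greater than 1? No.
Verdict: Not invertible.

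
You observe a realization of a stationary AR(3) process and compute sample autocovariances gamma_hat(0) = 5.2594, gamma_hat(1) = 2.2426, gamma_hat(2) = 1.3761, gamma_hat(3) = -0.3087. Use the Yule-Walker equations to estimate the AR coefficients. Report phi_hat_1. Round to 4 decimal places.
\hat\phi_{1} = 0.4090

The Yule-Walker equations for an AR(p) process read, in matrix form,
  Gamma_p phi = r_p,   with   (Gamma_p)_{ij} = gamma(|i - j|),
                       (r_p)_i = gamma(i),   i,j = 1..p.
Substitute the sample gammas (Toeplitz matrix and right-hand side of size 3):
  Gamma_p = [[5.2594, 2.2426, 1.3761], [2.2426, 5.2594, 2.2426], [1.3761, 2.2426, 5.2594]]
  r_p     = [2.2426, 1.3761, -0.3087]
Written out (R1..R3):
  (R1) 5.2594 phi_1 + 2.2426 phi_2 + 1.3761 phi_3 = 2.2426
  (R2) 2.2426 phi_1 + 5.2594 phi_2 + 2.2426 phi_3 = 1.3761
  (R3) 1.3761 phi_1 + 2.2426 phi_2 + 5.2594 phi_3 = -0.3087
Gaussian elimination:
  R2 <- R2 - (2.2426/5.2594) R1 = R2 - (0.426398) R1:  4.303159 phi_2 + 1.655833 phi_3 = 0.419859
  R3 <- R3 - (1.3761/5.2594) R1 = R3 - (0.261646) R1:  1.655833 phi_2 + 4.899349 phi_3 = -0.895467
  R3 <- R3 - (1.655833/4.303159) R2 = R3 - (0.384795) R2:  4.262193 phi_3 = -1.057026
Back-substitution:
  phi_hat_3 = -1.057026 / 4.262193 = -0.248001
  phi_hat_2 = (0.419859 - (1.655833)(-0.248001)) / 4.303159 = 0.192999
  phi_hat_1 = (2.2426 - (2.2426)(0.192999) - (1.3761)(-0.248001)) / 5.2594 = 0.408992
So phi_hat = [0.4090, 0.1930, -0.2480].
Therefore phi_hat_1 = 0.4090.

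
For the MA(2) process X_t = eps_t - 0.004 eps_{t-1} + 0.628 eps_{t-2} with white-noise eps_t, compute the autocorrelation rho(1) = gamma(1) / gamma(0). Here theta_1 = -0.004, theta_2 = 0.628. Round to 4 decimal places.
\rho(1) = -0.0047

For an MA(q) process with theta_0 = 1, the autocovariance is
  gamma(k) = sigma^2 * sum_{i=0..q-k} theta_i * theta_{i+k},
and rho(k) = gamma(k) / gamma(0). Sigma^2 cancels.
  numerator   = (1)*(-0.004) + (-0.004)*(0.628) = -0.006512.
  denominator = (1)^2 + (-0.004)^2 + (0.628)^2 = 1.3944.
  rho(1) = -0.006512 / 1.3944 = -0.0047.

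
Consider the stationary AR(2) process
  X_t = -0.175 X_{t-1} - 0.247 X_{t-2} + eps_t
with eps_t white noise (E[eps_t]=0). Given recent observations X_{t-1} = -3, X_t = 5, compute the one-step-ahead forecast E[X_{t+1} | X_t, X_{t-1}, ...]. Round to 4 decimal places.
E[X_{t+1} \mid \mathcal F_t] = -0.1340

For an AR(p) model X_t = c + sum_i phi_i X_{t-i} + eps_t, the
one-step-ahead conditional mean is
  E[X_{t+1} | X_t, ...] = c + sum_i phi_i X_{t+1-i}.
Substitute known values:
  E[X_{t+1} | ...] = (-0.175) * (5) + (-0.247) * (-3)
                   = -0.1340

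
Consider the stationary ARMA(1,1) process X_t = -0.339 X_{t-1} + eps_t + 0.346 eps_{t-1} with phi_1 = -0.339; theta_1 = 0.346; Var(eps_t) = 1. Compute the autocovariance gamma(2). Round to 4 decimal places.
\gamma(2) = -0.0024

Multiply the model equation by X_{t-k} and take expectations. With theta_0 = psi_0 = 1 and psi_j the MA(infinity) weights, this gives
  gamma(k) - sum_i phi_i gamma(k-i) = c_k,
  c_k = sigma^2 * sum_{j=k..q} theta_j psi_{j-k}   (c_k = 0 for k > q),
using gamma(-m) = gamma(m).
psi-weights needed (psi_j = theta_j + sum_i phi_i psi_{j-i}):
  psi_1 = theta_1 + phi_1 = 0.346 + (-0.339) = 0.007
Right-hand sides:
  c_0 = sigma^2 (1 + theta_1 psi_1) = 1 * (1 + (0.346)(0.007)) = 1 * 1.002422 = 1.002422
  c_1 = sigma^2 theta_1 = 1 * (0.346) = 0.346
  c_2 = 0
Equations for k = 0 and k = 1 (AR order 1):
  gamma(0) = phi_1 gamma(1) + c_0
  gamma(1) = phi_1 gamma(0) + c_1
Substituting the second into the first: gamma(0) (1 - phi_1^2) = c_0 + phi_1 c_1, so
  gamma(0) = (c_0 + phi_1 c_1) / (1 - phi_1^2) = (1.002422 + (-0.339)(0.346)) / (1 - (-0.339)^2) = 0.885128 / 0.885079 = 1.000055.
  gamma(1) = phi_1 gamma(0) + c_1 = (-0.339)(1.000055) + (0.346) = 0.006981.
For k = 2 (> q): gamma(2) = phi_1 gamma(1) = (-0.339)(0.006981) = -0.002367.
Therefore gamma(2) = -0.0024 (to 4 decimal places).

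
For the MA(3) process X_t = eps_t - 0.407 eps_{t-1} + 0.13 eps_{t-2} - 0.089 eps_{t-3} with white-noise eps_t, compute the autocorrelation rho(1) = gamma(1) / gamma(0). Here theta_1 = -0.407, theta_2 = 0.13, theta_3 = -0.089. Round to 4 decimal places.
\rho(1) = -0.3960

For an MA(q) process with theta_0 = 1, the autocovariance is
  gamma(k) = sigma^2 * sum_{i=0..q-k} theta_i * theta_{i+k},
and rho(k) = gamma(k) / gamma(0). Sigma^2 cancels.
  numerator   = (1)*(-0.407) + (-0.407)*(0.13) + (0.13)*(-0.089) = -0.47148.
  denominator = (1)^2 + (-0.407)^2 + (0.13)^2 + (-0.089)^2 = 1.19047.
  rho(1) = -0.47148 / 1.19047 = -0.3960.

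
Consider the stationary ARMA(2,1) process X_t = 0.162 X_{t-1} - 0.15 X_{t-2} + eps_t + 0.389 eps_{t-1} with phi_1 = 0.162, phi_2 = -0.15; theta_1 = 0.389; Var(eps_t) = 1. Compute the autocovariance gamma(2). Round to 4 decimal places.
\gamma(2) = -0.1126

Multiply the model equation by X_{t-k} and take expectations. With theta_0 = psi_0 = 1 and psi_j the MA(infinity) weights, this gives
  gamma(k) - sum_i phi_i gamma(k-i) = c_k,
  c_k = sigma^2 * sum_{j=k..q} theta_j psi_{j-k}   (c_k = 0 for k > q),
using gamma(-m) = gamma(m).
psi-weights needed (psi_j = theta_j + sum_i phi_i psi_{j-i}):
  psi_1 = theta_1 + phi_1 = 0.389 + (0.162) = 0.551
Right-hand sides:
  c_0 = sigma^2 (1 + theta_1 psi_1) = 1 * (1 + (0.389)(0.551)) = 1 * 1.214339 = 1.214339
  c_1 = sigma^2 theta_1 = 1 * (0.389) = 0.389
  c_2 = 0
Equations for k = 0, 1, 2 (AR order 2, c_2 = 0):
  (E0) gamma(0) = phi_1 gamma(1) + phi_2 gamma(2) + c_0
  (E1) gamma(1) = phi_1 gamma(0) + phi_2 gamma(1) + c_1
  (E2) gamma(2) = phi_1 gamma(1) + phi_2 gamma(0)
From (E1): gamma(1) = A gamma(0) + B with
  A = phi_1 / (1 - phi_2) = 0.162 / 1.15 = 0.14087,   B = c_1 / (1 - phi_2) = 0.389 / 1.15 = 0.338261.
Insert (E2) into (E0): gamma(0) (1 - phi_2^2) = phi_1 (1 + phi_2) gamma(1) + c_0.
  phi_1 (1 + phi_2) = (0.162)(0.85) = 0.1377,   1 - phi_2^2 = 0.9775.
Replace gamma(1) by A gamma(0) + B and collect gamma(0):
  gamma(0) [0.9775 - (0.1377)(0.14087)] = (0.1377)(0.338261) + 1.214339
  gamma(0) * 0.958102 = 1.260918
  gamma(0) = 1.260918 / 0.958102 = 1.316057.
  gamma(1) = A gamma(0) + B = (0.14087)(1.316057) + (0.338261) = 0.523653.
  gamma(2) = phi_1 gamma(1) + phi_2 gamma(0) = (0.162)(0.523653) + (-0.15)(1.316057) = -0.112577.
Therefore gamma(2) = -0.1126 (to 4 decimal places).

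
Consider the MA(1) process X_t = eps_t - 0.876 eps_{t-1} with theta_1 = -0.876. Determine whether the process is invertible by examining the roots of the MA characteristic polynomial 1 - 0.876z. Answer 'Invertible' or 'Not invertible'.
\text{Invertible}

The MA(q) characteristic polynomial is P(z) = 1 - 0.876z.
Invertibility requires all roots to lie outside the unit circle, i.e. |z| > 1 for every root.
This is linear in z: 1 + (-0.876) z = 0  =>  z = -1/(-0.876) = 1.141553,  |z| = 1.141553.
Moduli of all roots: 1.1416.
All moduli strictly greater than 1? Yes.
Verdict: Invertible.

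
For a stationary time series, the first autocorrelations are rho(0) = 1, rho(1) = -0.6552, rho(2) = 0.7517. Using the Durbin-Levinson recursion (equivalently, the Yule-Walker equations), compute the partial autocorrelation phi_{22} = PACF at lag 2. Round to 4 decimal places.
\phi_{22} = 0.5649

The PACF at lag k is phi_{kk}, the last component of the solution
to the Yule-Walker system G_k phi = r_k where
  (G_k)_{ij} = rho(|i - j|), (r_k)_i = rho(i), i,j = 1..k.
Equivalently, Durbin-Levinson gives phi_{kk} iteratively:
  phi_{11} = rho(1)
  phi_{kk} = [rho(k) - sum_{j=1..k-1} phi_{k-1,j} rho(k-j)]
            / [1 - sum_{j=1..k-1} phi_{k-1,j} rho(j)],
  phi_{k,j} = phi_{k-1,j} - phi_{kk} phi_{k-1,k-j},  j = 1..k-1.
Step k = 1:
  phi_11 = rho(1) = -0.6552.
Step k = 2:
  phi_22 = [rho(2) - phi_11 rho(1)] / [1 - phi_11 rho(1)] = [0.7517 - (-0.6552)(-0.6552)] / [1 - (-0.6552)(-0.6552)]
         = 0.32241296 / 0.57071296 = 0.5649.
Therefore phi_{22} = 0.5649.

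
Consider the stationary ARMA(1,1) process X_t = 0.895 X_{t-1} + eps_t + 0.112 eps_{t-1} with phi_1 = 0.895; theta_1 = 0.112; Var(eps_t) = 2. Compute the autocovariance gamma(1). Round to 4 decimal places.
\gamma(1) = 11.1365

Multiply the model equation by X_{t-k} and take expectations. With theta_0 = psi_0 = 1 and psi_j the MA(infinity) weights, this gives
  gamma(k) - sum_i phi_i gamma(k-i) = c_k,
  c_k = sigma^2 * sum_{j=k..q} theta_j psi_{j-k}   (c_k = 0 for k > q),
using gamma(-m) = gamma(m).
psi-weights needed (psi_j = theta_j + sum_i phi_i psi_{j-i}):
  psi_1 = theta_1 + phi_1 = 0.112 + (0.895) = 1.007
Right-hand sides:
  c_0 = sigma^2 (1 + theta_1 psi_1) = 2 * (1 + (0.112)(1.007)) = 2 * 1.112784 = 2.225568
  c_1 = sigma^2 theta_1 = 2 * (0.112) = 0.224
  c_2 = 0
Equations for k = 0 and k = 1 (AR order 1):
  gamma(0) = phi_1 gamma(1) + c_0
  gamma(1) = phi_1 gamma(0) + c_1
Substituting the second into the first: gamma(0) (1 - phi_1^2) = c_0 + phi_1 c_1, so
  gamma(0) = (c_0 + phi_1 c_1) / (1 - phi_1^2) = (2.225568 + (0.895)(0.224)) / (1 - (0.895)^2) = 2.426048 / 0.198975 = 12.192728.
  gamma(1) = phi_1 gamma(0) + c_1 = (0.895)(12.192728) + (0.224) = 11.136491.
Therefore gamma(1) = 11.1365 (to 4 decimal places).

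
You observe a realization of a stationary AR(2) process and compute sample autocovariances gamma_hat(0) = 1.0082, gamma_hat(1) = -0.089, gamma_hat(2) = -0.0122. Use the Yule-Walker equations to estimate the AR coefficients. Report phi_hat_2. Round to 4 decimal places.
\hat\phi_{2} = -0.0200

The Yule-Walker equations for an AR(p) process read, in matrix form,
  Gamma_p phi = r_p,   with   (Gamma_p)_{ij} = gamma(|i - j|),
                       (r_p)_i = gamma(i),   i,j = 1..p.
Substitute the sample gammas (Toeplitz matrix and right-hand side of size 2):
  Gamma_p = [[1.0082, -0.089], [-0.089, 1.0082]]
  r_p     = [-0.089, -0.0122]
Written out:
  1.0082 phi_1 - 0.089 phi_2 = -0.089
  -0.089 phi_1 + 1.0082 phi_2 = -0.0122
Solve by Cramer's rule:
  det = gamma(0)^2 - gamma(1)^2 = (1.0082)^2 - (-0.089)^2 = 1.01646724 - 0.007921 = 1.00854624
  phi_hat_1 = [gamma(1) gamma(0) - gamma(1) gamma(2)] / det = [(-0.089)(1.0082) - (-0.089)(-0.0122)] / 1.00854624 = -0.0908156 / 1.00854624 = -0.09
  phi_hat_2 = [gamma(0) gamma(2) - gamma(1)^2] / det = [(1.0082)(-0.0122) - (-0.089)^2] / 1.00854624 = -0.02022104 / 1.00854624 = -0.02
So phi_hat = [-0.0900, -0.0200].
Therefore phi_hat_2 = -0.0200.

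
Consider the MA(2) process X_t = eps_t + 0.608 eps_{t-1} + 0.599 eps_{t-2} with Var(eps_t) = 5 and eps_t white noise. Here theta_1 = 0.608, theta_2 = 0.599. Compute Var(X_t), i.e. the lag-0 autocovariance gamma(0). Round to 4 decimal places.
\gamma(0) = 8.6423

For an MA(q) process X_t = eps_t + sum_i theta_i eps_{t-i} with
Var(eps_t) = sigma^2, the variance is
  gamma(0) = sigma^2 * (1 + sum_i theta_i^2).
  sum_i theta_i^2 = (0.608)^2 + (0.599)^2 = 0.369664 + 0.358801 = 0.728465.
  gamma(0) = 5 * (1 + 0.728465) = 5 * 1.728465 = 8.642325, which rounds to 8.6423.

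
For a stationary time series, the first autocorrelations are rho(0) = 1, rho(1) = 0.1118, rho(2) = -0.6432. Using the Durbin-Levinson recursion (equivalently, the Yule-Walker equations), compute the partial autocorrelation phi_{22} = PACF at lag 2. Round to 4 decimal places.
\phi_{22} = -0.6640

The PACF at lag k is phi_{kk}, the last component of the solution
to the Yule-Walker system G_k phi = r_k where
  (G_k)_{ij} = rho(|i - j|), (r_k)_i = rho(i), i,j = 1..k.
Equivalently, Durbin-Levinson gives phi_{kk} iteratively:
  phi_{11} = rho(1)
  phi_{kk} = [rho(k) - sum_{j=1..k-1} phi_{k-1,j} rho(k-j)]
            / [1 - sum_{j=1..k-1} phi_{k-1,j} rho(j)],
  phi_{k,j} = phi_{k-1,j} - phi_{kk} phi_{k-1,k-j},  j = 1..k-1.
Step k = 1:
  phi_11 = rho(1) = 0.1118.
Step k = 2:
  phi_22 = [rho(2) - phi_11 rho(1)] / [1 - phi_11 rho(1)] = [-0.6432 - (0.1118)(0.1118)] / [1 - (0.1118)(0.1118)]
         = -0.65569924 / 0.98750076 = -0.664.
Therefore phi_{22} = -0.6640.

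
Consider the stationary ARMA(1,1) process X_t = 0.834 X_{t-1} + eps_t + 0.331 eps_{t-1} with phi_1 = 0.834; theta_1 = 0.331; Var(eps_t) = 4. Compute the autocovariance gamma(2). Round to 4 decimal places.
\gamma(2) = 16.2897

Multiply the model equation by X_{t-k} and take expectations. With theta_0 = psi_0 = 1 and psi_j the MA(infinity) weights, this gives
  gamma(k) - sum_i phi_i gamma(k-i) = c_k,
  c_k = sigma^2 * sum_{j=k..q} theta_j psi_{j-k}   (c_k = 0 for k > q),
using gamma(-m) = gamma(m).
psi-weights needed (psi_j = theta_j + sum_i phi_i psi_{j-i}):
  psi_1 = theta_1 + phi_1 = 0.331 + (0.834) = 1.165
Right-hand sides:
  c_0 = sigma^2 (1 + theta_1 psi_1) = 4 * (1 + (0.331)(1.165)) = 4 * 1.385615 = 5.54246
  c_1 = sigma^2 theta_1 = 4 * (0.331) = 1.324
  c_2 = 0
Equations for k = 0 and k = 1 (AR order 1):
  gamma(0) = phi_1 gamma(1) + c_0
  gamma(1) = phi_1 gamma(0) + c_1
Substituting the second into the first: gamma(0) (1 - phi_1^2) = c_0 + phi_1 c_1, so
  gamma(0) = (c_0 + phi_1 c_1) / (1 - phi_1^2) = (5.54246 + (0.834)(1.324)) / (1 - (0.834)^2) = 6.646676 / 0.304444 = 21.832179.
  gamma(1) = phi_1 gamma(0) + c_1 = (0.834)(21.832179) + (1.324) = 19.532038.
For k = 2 (> q): gamma(2) = phi_1 gamma(1) = (0.834)(19.532038) = 16.289719.
Therefore gamma(2) = 16.2897 (to 4 decimal places).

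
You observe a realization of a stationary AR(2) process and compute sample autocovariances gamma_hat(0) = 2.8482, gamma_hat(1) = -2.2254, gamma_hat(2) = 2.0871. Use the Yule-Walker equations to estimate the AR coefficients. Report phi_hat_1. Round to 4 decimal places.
\hat\phi_{1} = -0.5360

The Yule-Walker equations for an AR(p) process read, in matrix form,
  Gamma_p phi = r_p,   with   (Gamma_p)_{ij} = gamma(|i - j|),
                       (r_p)_i = gamma(i),   i,j = 1..p.
Substitute the sample gammas (Toeplitz matrix and right-hand side of size 2):
  Gamma_p = [[2.8482, -2.2254], [-2.2254, 2.8482]]
  r_p     = [-2.2254, 2.0871]
Written out:
  2.8482 phi_1 - 2.2254 phi_2 = -2.2254
  -2.2254 phi_1 + 2.8482 phi_2 = 2.0871
Solve by Cramer's rule:
  det = gamma(0)^2 - gamma(1)^2 = (2.8482)^2 - (-2.2254)^2 = 8.11224324 - 4.95240516 = 3.15983808
  phi_hat_1 = [gamma(1) gamma(0) - gamma(1) gamma(2)] / det = [(-2.2254)(2.8482) - (-2.2254)(2.0871)] / 3.15983808 = -1.69375194 / 3.15983808 = -0.536
  phi_hat_2 = [gamma(0) gamma(2) - gamma(1)^2] / det = [(2.8482)(2.0871) - (-2.2254)^2] / 3.15983808 = 0.99207306 / 3.15983808 = 0.314
So phi_hat = [-0.5360, 0.3140].
Therefore phi_hat_1 = -0.5360.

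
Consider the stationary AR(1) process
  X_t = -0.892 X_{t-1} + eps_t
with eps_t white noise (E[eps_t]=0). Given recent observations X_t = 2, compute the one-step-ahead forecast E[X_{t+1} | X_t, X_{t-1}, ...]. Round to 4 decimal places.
E[X_{t+1} \mid \mathcal F_t] = -1.7840

For an AR(p) model X_t = c + sum_i phi_i X_{t-i} + eps_t, the
one-step-ahead conditional mean is
  E[X_{t+1} | X_t, ...] = c + sum_i phi_i X_{t+1-i}.
Substitute known values:
  E[X_{t+1} | ...] = (-0.892) * (2)
                   = -1.7840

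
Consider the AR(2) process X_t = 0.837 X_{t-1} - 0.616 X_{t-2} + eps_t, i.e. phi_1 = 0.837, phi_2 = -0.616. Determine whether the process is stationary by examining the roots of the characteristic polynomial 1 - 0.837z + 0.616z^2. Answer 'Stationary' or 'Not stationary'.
\text{Stationary}

The AR(p) characteristic polynomial is P(z) = 1 - 0.837z + 0.616z^2.
Stationarity requires all roots to lie outside the unit circle, i.e. |z| > 1 for every root.
Set 1 + (-0.837) z + (0.616) z^2 = 0, i.e. a z^2 + b z + c = 0 with a = 0.616, b = -0.837, c = 1.
Discriminant D = b^2 - 4ac = (-0.837)^2 - 4*(0.616)*1 = 0.700569 - (2.464) = -1.763431.
D < 0, so the roots are the complex-conjugate pair z = (-b +/- i sqrt(-D)) / (2a) = 0.6794 +/- 1.0779i.
For a conjugate pair |z|^2 = z * conj(z) = (product of roots) = c/a = 1/(0.616) = 1.623377, so |z| = sqrt(1.623377) = 1.2741 for both roots.
Moduli of all roots: 1.2741, 1.2741.
All moduli strictly greater than 1? Yes.
Verdict: Stationary.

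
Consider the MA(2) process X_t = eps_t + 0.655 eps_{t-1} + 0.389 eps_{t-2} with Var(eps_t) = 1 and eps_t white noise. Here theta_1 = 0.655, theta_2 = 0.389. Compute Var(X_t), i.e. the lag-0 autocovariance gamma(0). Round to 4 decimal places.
\gamma(0) = 1.5803

For an MA(q) process X_t = eps_t + sum_i theta_i eps_{t-i} with
Var(eps_t) = sigma^2, the variance is
  gamma(0) = sigma^2 * (1 + sum_i theta_i^2).
  sum_i theta_i^2 = (0.655)^2 + (0.389)^2 = 0.429025 + 0.151321 = 0.580346.
  gamma(0) = 1 * (1 + 0.580346) = 1 * 1.580346 = 1.580346, which rounds to 1.5803.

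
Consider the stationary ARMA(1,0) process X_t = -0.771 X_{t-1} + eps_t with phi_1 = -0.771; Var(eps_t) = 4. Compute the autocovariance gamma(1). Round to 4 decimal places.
\gamma(1) = -7.6043

Multiply the model equation by X_{t-k} and take expectations. With theta_0 = psi_0 = 1 and psi_j the MA(infinity) weights, this gives
  gamma(k) - sum_i phi_i gamma(k-i) = c_k,
  c_k = sigma^2 * sum_{j=k..q} theta_j psi_{j-k}   (c_k = 0 for k > q),
using gamma(-m) = gamma(m).
Pure AR (q = 0): c_0 = sigma^2 = 4, c_k = 0 for k >= 1.
Equations for k = 0 and k = 1 (AR order 1):
  gamma(0) = phi_1 gamma(1) + c_0
  gamma(1) = phi_1 gamma(0) + c_1
Substituting the second into the first: gamma(0) (1 - phi_1^2) = c_0 + phi_1 c_1, so
  gamma(0) = c_0 / (1 - phi_1^2) = 4 / (1 - (-0.771)^2) = 4 / 0.405559 = 9.86293.
  gamma(1) = phi_1 gamma(0) = (-0.771)(9.86293) = -7.604319.
Therefore gamma(1) = -7.6043 (to 4 decimal places).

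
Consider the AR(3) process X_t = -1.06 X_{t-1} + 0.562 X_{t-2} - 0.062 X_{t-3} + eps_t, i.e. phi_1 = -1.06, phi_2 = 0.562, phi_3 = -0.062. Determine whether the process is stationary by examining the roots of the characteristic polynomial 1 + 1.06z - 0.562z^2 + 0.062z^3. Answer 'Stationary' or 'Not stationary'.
\text{Not stationary}

The AR(p) characteristic polynomial is P(z) = 1 + 1.06z - 0.562z^2 + 0.062z^3.
Stationarity requires all roots to lie outside the unit circle, i.e. |z| > 1 for every root.
Degree 3: look for a simple real root z0 first, then factor out (1 - z/z0) and solve the remaining quadratic.
Testing z0 = 5: P(5) = 1 + (1.06)(5) + (-0.562)(5)^2 + (0.062)(5)^3
  = 1 + (5.3) + (-14.05) + (7.75) = 0.  So z_0 = 5 is a root, |z_0| = 5.
Divide out the factor (1 - 0.2 z) = (1 - z/z0) (since 1/z0 = 0.2):
  P(z) = (1 - 0.2 z)(1 + (1.26) z + (-0.31) z^2)
  [check: z-coef 1.26 - (0.2) = 1.06; z^2-coef -0.31 - (0.2)(1.26) = -0.562; z^3-coef -(0.2)(-0.31) = 0.062.]
Remaining roots from the quadratic factor 1 + (1.26) z + (-0.31) z^2:
  Set 1 + (1.26) z + (-0.31) z^2 = 0, i.e. a z^2 + b z + c = 0 with a = -0.31, b = 1.26, c = 1.
  Discriminant D = b^2 - 4ac = (1.26)^2 - 4*(-0.31)*1 = 1.5876 - (-1.24) = 2.8276.
  D >= 0, so the roots are real: z = (-b +/- sqrt(D)) / (2a) = (-1.26 +/- 1.681547) / (-0.62).
    z_1 = (-1.26 + 1.681547) / (-0.62) = -0.6799,   |z_1| = 0.6799.
    z_2 = (-1.26 - 1.681547) / (-0.62) = 4.7444,   |z_2| = 4.7444.
Moduli of all roots: 5.0000, 0.6799, 4.7444.
All moduli strictly greater than 1? No.
Verdict: Not stationary.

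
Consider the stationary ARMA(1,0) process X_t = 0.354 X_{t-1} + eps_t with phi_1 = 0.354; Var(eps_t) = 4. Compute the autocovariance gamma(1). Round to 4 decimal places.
\gamma(1) = 1.6189

Multiply the model equation by X_{t-k} and take expectations. With theta_0 = psi_0 = 1 and psi_j the MA(infinity) weights, this gives
  gamma(k) - sum_i phi_i gamma(k-i) = c_k,
  c_k = sigma^2 * sum_{j=k..q} theta_j psi_{j-k}   (c_k = 0 for k > q),
using gamma(-m) = gamma(m).
Pure AR (q = 0): c_0 = sigma^2 = 4, c_k = 0 for k >= 1.
Equations for k = 0 and k = 1 (AR order 1):
  gamma(0) = phi_1 gamma(1) + c_0
  gamma(1) = phi_1 gamma(0) + c_1
Substituting the second into the first: gamma(0) (1 - phi_1^2) = c_0 + phi_1 c_1, so
  gamma(0) = c_0 / (1 - phi_1^2) = 4 / (1 - (0.354)^2) = 4 / 0.874684 = 4.57308.
  gamma(1) = phi_1 gamma(0) = (0.354)(4.57308) = 1.61887.
Therefore gamma(1) = 1.6189 (to 4 decimal places).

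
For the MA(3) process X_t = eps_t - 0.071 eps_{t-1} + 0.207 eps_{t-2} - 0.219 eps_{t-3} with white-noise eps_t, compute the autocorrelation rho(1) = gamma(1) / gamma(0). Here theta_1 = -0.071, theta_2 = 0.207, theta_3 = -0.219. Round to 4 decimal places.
\rho(1) = -0.1196

For an MA(q) process with theta_0 = 1, the autocovariance is
  gamma(k) = sigma^2 * sum_{i=0..q-k} theta_i * theta_{i+k},
and rho(k) = gamma(k) / gamma(0). Sigma^2 cancels.
  numerator   = (1)*(-0.071) + (-0.071)*(0.207) + (0.207)*(-0.219) = -0.13103.
  denominator = (1)^2 + (-0.071)^2 + (0.207)^2 + (-0.219)^2 = 1.095851.
  rho(1) = -0.13103 / 1.095851 = -0.1196.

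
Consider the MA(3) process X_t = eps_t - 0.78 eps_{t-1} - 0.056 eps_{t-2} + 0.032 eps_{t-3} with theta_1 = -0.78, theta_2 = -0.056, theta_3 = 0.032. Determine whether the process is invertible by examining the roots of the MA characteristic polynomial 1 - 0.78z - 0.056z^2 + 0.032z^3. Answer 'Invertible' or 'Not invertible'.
\text{Invertible}

The MA(q) characteristic polynomial is P(z) = 1 - 0.78z - 0.056z^2 + 0.032z^3.
Invertibility requires all roots to lie outside the unit circle, i.e. |z| > 1 for every root.
Degree 3: look for a simple real root z0 first, then factor out (1 - z/z0) and solve the remaining quadratic.
Testing z0 = 1.25: P(1.25) = 1 + (-0.78)(1.25) + (-0.056)(1.25)^2 + (0.032)(1.25)^3
  = 1 + (-0.975) + (-0.0875) + (0.0625) = 0.  So z_0 = 1.25 is a root, |z_0| = 1.25.
Divide out the factor (1 - 0.8 z) = (1 - z/z0) (since 1/z0 = 0.8):
  P(z) = (1 - 0.8 z)(1 + (0.02) z + (-0.04) z^2)
  [check: z-coef 0.02 - (0.8) = -0.78; z^2-coef -0.04 - (0.8)(0.02) = -0.056; z^3-coef -(0.8)(-0.04) = 0.032.]
Remaining roots from the quadratic factor 1 + (0.02) z + (-0.04) z^2:
  Set 1 + (0.02) z + (-0.04) z^2 = 0, i.e. a z^2 + b z + c = 0 with a = -0.04, b = 0.02, c = 1.
  Discriminant D = b^2 - 4ac = (0.02)^2 - 4*(-0.04)*1 = 0.0004 - (-0.16) = 0.1604.
  D >= 0, so the roots are real: z = (-b +/- sqrt(D)) / (2a) = (-0.02 +/- 0.4005) / (-0.08).
    z_1 = (-0.02 + 0.4005) / (-0.08) = -4.7562,   |z_1| = 4.7562.
    z_2 = (-0.02 - 0.4005) / (-0.08) = 5.2562,   |z_2| = 5.2562.
Moduli of all roots: 1.2500, 4.7562, 5.2562.
All moduli strictly greater than 1? Yes.
Verdict: Invertible.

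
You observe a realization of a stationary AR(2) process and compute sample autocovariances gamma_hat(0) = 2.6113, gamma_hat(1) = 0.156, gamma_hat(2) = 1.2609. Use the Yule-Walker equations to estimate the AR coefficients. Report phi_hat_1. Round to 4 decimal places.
\hat\phi_{1} = 0.0310

The Yule-Walker equations for an AR(p) process read, in matrix form,
  Gamma_p phi = r_p,   with   (Gamma_p)_{ij} = gamma(|i - j|),
                       (r_p)_i = gamma(i),   i,j = 1..p.
Substitute the sample gammas (Toeplitz matrix and right-hand side of size 2):
  Gamma_p = [[2.6113, 0.156], [0.156, 2.6113]]
  r_p     = [0.156, 1.2609]
Written out:
  2.6113 phi_1 + 0.156 phi_2 = 0.156
  0.156 phi_1 + 2.6113 phi_2 = 1.2609
Solve by Cramer's rule:
  det = gamma(0)^2 - gamma(1)^2 = (2.6113)^2 - (0.156)^2 = 6.81888769 - 0.024336 = 6.79455169
  phi_hat_1 = [gamma(1) gamma(0) - gamma(1) gamma(2)] / det = [(0.156)(2.6113) - (0.156)(1.2609)] / 6.79455169 = 0.2106624 / 6.79455169 = 0.031
  phi_hat_2 = [gamma(0) gamma(2) - gamma(1)^2] / det = [(2.6113)(1.2609) - (0.156)^2] / 6.79455169 = 3.26825217 / 6.79455169 = 0.481
So phi_hat = [0.0310, 0.4810].
Therefore phi_hat_1 = 0.0310.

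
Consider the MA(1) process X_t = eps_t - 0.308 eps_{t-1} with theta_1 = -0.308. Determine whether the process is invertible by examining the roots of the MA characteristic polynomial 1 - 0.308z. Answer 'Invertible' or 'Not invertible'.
\text{Invertible}

The MA(q) characteristic polynomial is P(z) = 1 - 0.308z.
Invertibility requires all roots to lie outside the unit circle, i.e. |z| > 1 for every root.
This is linear in z: 1 + (-0.308) z = 0  =>  z = -1/(-0.308) = 3.246753,  |z| = 3.246753.
Moduli of all roots: 3.2468.
All moduli strictly greater than 1? Yes.
Verdict: Invertible.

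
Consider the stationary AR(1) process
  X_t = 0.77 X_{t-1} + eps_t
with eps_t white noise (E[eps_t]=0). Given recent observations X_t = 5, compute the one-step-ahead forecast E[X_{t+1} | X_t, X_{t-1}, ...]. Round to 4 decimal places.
E[X_{t+1} \mid \mathcal F_t] = 3.8500

For an AR(p) model X_t = c + sum_i phi_i X_{t-i} + eps_t, the
one-step-ahead conditional mean is
  E[X_{t+1} | X_t, ...] = c + sum_i phi_i X_{t+1-i}.
Substitute known values:
  E[X_{t+1} | ...] = (0.77) * (5)
                   = 3.8500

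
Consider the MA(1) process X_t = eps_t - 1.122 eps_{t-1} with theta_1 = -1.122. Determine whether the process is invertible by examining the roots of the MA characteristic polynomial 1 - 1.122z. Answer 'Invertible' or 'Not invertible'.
\text{Not invertible}

The MA(q) characteristic polynomial is P(z) = 1 - 1.122z.
Invertibility requires all roots to lie outside the unit circle, i.e. |z| > 1 for every root.
This is linear in z: 1 + (-1.122) z = 0  =>  z = -1/(-1.122) = 0.891266,  |z| = 0.891266.
Moduli of all roots: 0.8913.
All moduli strictly greater than 1? No.
Verdict: Not invertible.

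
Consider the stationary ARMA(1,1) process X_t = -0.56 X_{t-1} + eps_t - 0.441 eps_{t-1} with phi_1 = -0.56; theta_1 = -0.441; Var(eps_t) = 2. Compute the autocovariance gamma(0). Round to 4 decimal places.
\gamma(0) = 4.9196

Multiply the model equation by X_{t-k} and take expectations. With theta_0 = psi_0 = 1 and psi_j the MA(infinity) weights, this gives
  gamma(k) - sum_i phi_i gamma(k-i) = c_k,
  c_k = sigma^2 * sum_{j=k..q} theta_j psi_{j-k}   (c_k = 0 for k > q),
using gamma(-m) = gamma(m).
psi-weights needed (psi_j = theta_j + sum_i phi_i psi_{j-i}):
  psi_1 = theta_1 + phi_1 = -0.441 + (-0.56) = -1.001
Right-hand sides:
  c_0 = sigma^2 (1 + theta_1 psi_1) = 2 * (1 + (-0.441)(-1.001)) = 2 * 1.441441 = 2.882882
  c_1 = sigma^2 theta_1 = 2 * (-0.441) = -0.882
  c_2 = 0
Equations for k = 0 and k = 1 (AR order 1):
  gamma(0) = phi_1 gamma(1) + c_0
  gamma(1) = phi_1 gamma(0) + c_1
Substituting the second into the first: gamma(0) (1 - phi_1^2) = c_0 + phi_1 c_1, so
  gamma(0) = (c_0 + phi_1 c_1) / (1 - phi_1^2) = (2.882882 + (-0.56)(-0.882)) / (1 - (-0.56)^2) = 3.376802 / 0.6864 = 4.919583.
Therefore gamma(0) = 4.9196 (to 4 decimal places).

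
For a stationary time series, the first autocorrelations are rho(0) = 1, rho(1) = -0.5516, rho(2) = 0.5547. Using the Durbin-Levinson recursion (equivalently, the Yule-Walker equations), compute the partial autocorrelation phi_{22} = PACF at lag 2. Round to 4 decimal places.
\phi_{22} = 0.3600

The PACF at lag k is phi_{kk}, the last component of the solution
to the Yule-Walker system G_k phi = r_k where
  (G_k)_{ij} = rho(|i - j|), (r_k)_i = rho(i), i,j = 1..k.
Equivalently, Durbin-Levinson gives phi_{kk} iteratively:
  phi_{11} = rho(1)
  phi_{kk} = [rho(k) - sum_{j=1..k-1} phi_{k-1,j} rho(k-j)]
            / [1 - sum_{j=1..k-1} phi_{k-1,j} rho(j)],
  phi_{k,j} = phi_{k-1,j} - phi_{kk} phi_{k-1,k-j},  j = 1..k-1.
Step k = 1:
  phi_11 = rho(1) = -0.5516.
Step k = 2:
  phi_22 = [rho(2) - phi_11 rho(1)] / [1 - phi_11 rho(1)] = [0.5547 - (-0.5516)(-0.5516)] / [1 - (-0.5516)(-0.5516)]
         = 0.25043744 / 0.69573744 = 0.36.
Therefore phi_{22} = 0.3600.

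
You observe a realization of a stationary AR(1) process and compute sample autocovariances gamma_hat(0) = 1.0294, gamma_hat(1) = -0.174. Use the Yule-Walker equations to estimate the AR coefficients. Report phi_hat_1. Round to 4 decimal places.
\hat\phi_{1} = -0.1690

The Yule-Walker equations for an AR(p) process read, in matrix form,
  Gamma_p phi = r_p,   with   (Gamma_p)_{ij} = gamma(|i - j|),
                       (r_p)_i = gamma(i),   i,j = 1..p.
Substitute the sample gammas (Toeplitz matrix and right-hand side of size 1):
  Gamma_p = [[1.0294]]
  r_p     = [-0.174]
With p = 1 this is the single equation gamma(0) phi_1 = gamma(1):
  phi_hat_1 = gamma(1) / gamma(0) = -0.174 / 1.0294 = -0.1690.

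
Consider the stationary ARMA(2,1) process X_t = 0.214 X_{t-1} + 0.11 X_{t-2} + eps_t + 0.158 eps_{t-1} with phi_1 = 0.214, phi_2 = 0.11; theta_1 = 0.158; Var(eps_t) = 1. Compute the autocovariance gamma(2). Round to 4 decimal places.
\gamma(2) = 0.2290

Multiply the model equation by X_{t-k} and take expectations. With theta_0 = psi_0 = 1 and psi_j the MA(infinity) weights, this gives
  gamma(k) - sum_i phi_i gamma(k-i) = c_k,
  c_k = sigma^2 * sum_{j=k..q} theta_j psi_{j-k}   (c_k = 0 for k > q),
using gamma(-m) = gamma(m).
psi-weights needed (psi_j = theta_j + sum_i phi_i psi_{j-i}):
  psi_1 = theta_1 + phi_1 = 0.158 + (0.214) = 0.372
Right-hand sides:
  c_0 = sigma^2 (1 + theta_1 psi_1) = 1 * (1 + (0.158)(0.372)) = 1 * 1.058776 = 1.058776
  c_1 = sigma^2 theta_1 = 1 * (0.158) = 0.158
  c_2 = 0
Equations for k = 0, 1, 2 (AR order 2, c_2 = 0):
  (E0) gamma(0) = phi_1 gamma(1) + phi_2 gamma(2) + c_0
  (E1) gamma(1) = phi_1 gamma(0) + phi_2 gamma(1) + c_1
  (E2) gamma(2) = phi_1 gamma(1) + phi_2 gamma(0)
From (E1): gamma(1) = A gamma(0) + B with
  A = phi_1 / (1 - phi_2) = 0.214 / 0.89 = 0.240449,   B = c_1 / (1 - phi_2) = 0.158 / 0.89 = 0.177528.
Insert (E2) into (E0): gamma(0) (1 - phi_2^2) = phi_1 (1 + phi_2) gamma(1) + c_0.
  phi_1 (1 + phi_2) = (0.214)(1.11) = 0.23754,   1 - phi_2^2 = 0.9879.
Replace gamma(1) by A gamma(0) + B and collect gamma(0):
  gamma(0) [0.9879 - (0.23754)(0.240449)] = (0.23754)(0.177528) + 1.058776
  gamma(0) * 0.930784 = 1.100946
  gamma(0) = 1.100946 / 0.930784 = 1.182816.
  gamma(1) = A gamma(0) + B = (0.240449)(1.182816) + (0.177528) = 0.461936.
  gamma(2) = phi_1 gamma(1) + phi_2 gamma(0) = (0.214)(0.461936) + (0.11)(1.182816) = 0.228964.
Therefore gamma(2) = 0.2290 (to 4 decimal places).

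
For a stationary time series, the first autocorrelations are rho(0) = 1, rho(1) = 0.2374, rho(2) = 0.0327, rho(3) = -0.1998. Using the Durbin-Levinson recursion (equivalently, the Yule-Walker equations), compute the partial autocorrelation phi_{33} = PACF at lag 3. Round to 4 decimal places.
\phi_{33} = -0.2140

The PACF at lag k is phi_{kk}, the last component of the solution
to the Yule-Walker system G_k phi = r_k where
  (G_k)_{ij} = rho(|i - j|), (r_k)_i = rho(i), i,j = 1..k.
Equivalently, Durbin-Levinson gives phi_{kk} iteratively:
  phi_{11} = rho(1)
  phi_{kk} = [rho(k) - sum_{j=1..k-1} phi_{k-1,j} rho(k-j)]
            / [1 - sum_{j=1..k-1} phi_{k-1,j} rho(j)],
  phi_{k,j} = phi_{k-1,j} - phi_{kk} phi_{k-1,k-j},  j = 1..k-1.
Step k = 1:
  phi_11 = rho(1) = 0.2374.
Step k = 2:
  phi_22 = [rho(2) - phi_11 rho(1)] / [1 - phi_11 rho(1)] = [0.0327 - (0.2374)(0.2374)] / [1 - (0.2374)(0.2374)]
         = -0.02365876 / 0.94364124 = -0.025072.
  Update: phi_21 = phi_11 - phi_22 phi_11 = 0.2374 - (-0.025072)(0.2374) = 0.243352.
Step k = 3:
  phi_33 = [rho(3) - phi_21 rho(2) - phi_22 rho(1)] / [1 - phi_21 rho(1) - phi_22 rho(2)]
    numerator   = -0.1998 - (0.243352)(0.0327) - (-0.025072)(0.2374) = -0.20180557
    denominator = 1 - (0.243352)(0.2374) - (-0.025072)(0.0327) = 0.94304807
  phi_33 = -0.20180557 / 0.94304807 = -0.214.
Therefore phi_{33} = -0.2140.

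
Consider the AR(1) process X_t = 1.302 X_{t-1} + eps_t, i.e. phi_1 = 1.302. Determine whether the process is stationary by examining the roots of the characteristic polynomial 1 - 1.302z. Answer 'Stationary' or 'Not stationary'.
\text{Not stationary}

The AR(p) characteristic polynomial is P(z) = 1 - 1.302z.
Stationarity requires all roots to lie outside the unit circle, i.e. |z| > 1 for every root.
This is linear in z: 1 + (-1.302) z = 0  =>  z = -1/(-1.302) = 0.768049,  |z| = 0.768049.
Moduli of all roots: 0.7680.
All moduli strictly greater than 1? No.
Verdict: Not stationary.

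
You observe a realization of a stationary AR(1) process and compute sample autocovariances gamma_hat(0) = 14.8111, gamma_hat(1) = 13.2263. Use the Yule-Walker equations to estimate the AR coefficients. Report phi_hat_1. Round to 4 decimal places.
\hat\phi_{1} = 0.8930

The Yule-Walker equations for an AR(p) process read, in matrix form,
  Gamma_p phi = r_p,   with   (Gamma_p)_{ij} = gamma(|i - j|),
                       (r_p)_i = gamma(i),   i,j = 1..p.
Substitute the sample gammas (Toeplitz matrix and right-hand side of size 1):
  Gamma_p = [[14.8111]]
  r_p     = [13.2263]
With p = 1 this is the single equation gamma(0) phi_1 = gamma(1):
  phi_hat_1 = gamma(1) / gamma(0) = 13.2263 / 14.8111 = 0.8930.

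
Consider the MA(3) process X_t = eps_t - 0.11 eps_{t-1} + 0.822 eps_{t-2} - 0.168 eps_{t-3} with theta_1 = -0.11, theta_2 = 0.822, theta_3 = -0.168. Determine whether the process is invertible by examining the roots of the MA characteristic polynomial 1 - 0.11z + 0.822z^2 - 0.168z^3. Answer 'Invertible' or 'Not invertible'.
\text{Invertible}

The MA(q) characteristic polynomial is P(z) = 1 - 0.11z + 0.822z^2 - 0.168z^3.
Invertibility requires all roots to lie outside the unit circle, i.e. |z| > 1 for every root.
Degree 3: look for a simple real root z0 first, then factor out (1 - z/z0) and solve the remaining quadratic.
Testing z0 = 5: P(5) = 1 + (-0.11)(5) + (0.822)(5)^2 + (-0.168)(5)^3
  = 1 + (-0.55) + (20.55) + (-21) = 0.  So z_0 = 5 is a root, |z_0| = 5.
Divide out the factor (1 - 0.2 z) = (1 - z/z0) (since 1/z0 = 0.2):
  P(z) = (1 - 0.2 z)(1 + (0.09) z + (0.84) z^2)
  [check: z-coef 0.09 - (0.2) = -0.11; z^2-coef 0.84 - (0.2)(0.09) = 0.822; z^3-coef -(0.2)(0.84) = -0.168.]
Remaining roots from the quadratic factor 1 + (0.09) z + (0.84) z^2:
  Set 1 + (0.09) z + (0.84) z^2 = 0, i.e. a z^2 + b z + c = 0 with a = 0.84, b = 0.09, c = 1.
  Discriminant D = b^2 - 4ac = (0.09)^2 - 4*(0.84)*1 = 0.0081 - (3.36) = -3.3519.
  D < 0, so the roots are the complex-conjugate pair z = (-b +/- i sqrt(-D)) / (2a) = -0.0536 +/- 1.0898i.
  For a conjugate pair |z|^2 = z * conj(z) = (product of roots) = c/a = 1/(0.84) = 1.190476, so |z| = sqrt(1.190476) = 1.0911 for both roots.
Moduli of all roots: 5.0000, 1.0911, 1.0911.
All moduli strictly greater than 1? Yes.
Verdict: Invertible.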